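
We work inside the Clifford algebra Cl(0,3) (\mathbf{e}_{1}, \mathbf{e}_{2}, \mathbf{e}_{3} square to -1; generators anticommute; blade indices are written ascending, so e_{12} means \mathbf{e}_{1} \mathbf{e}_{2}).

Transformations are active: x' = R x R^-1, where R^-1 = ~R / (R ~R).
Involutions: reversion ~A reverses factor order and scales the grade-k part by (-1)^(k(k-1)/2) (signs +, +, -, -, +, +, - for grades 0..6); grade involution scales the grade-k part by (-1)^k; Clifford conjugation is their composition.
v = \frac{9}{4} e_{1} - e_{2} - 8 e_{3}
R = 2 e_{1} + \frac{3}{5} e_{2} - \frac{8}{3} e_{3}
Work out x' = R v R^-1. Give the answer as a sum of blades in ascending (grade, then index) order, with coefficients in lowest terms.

~R = 2 e_{1} + \frac{3}{5} e_{2} - \frac{8}{3} e_{3}, and R ~R = -\frac{2581}{225}, so R^-1 = ~R / (-\frac{2581}{225}).
R v = -\frac{757}{30} - \frac{67}{20} e_{12} - 10 e_{13} - \frac{112}{15} e_{23}
Answer: \frac{67611}{10324} e_{1} + \frac{9394}{2581} e_{2} - \frac{9632}{2581} e_{3}


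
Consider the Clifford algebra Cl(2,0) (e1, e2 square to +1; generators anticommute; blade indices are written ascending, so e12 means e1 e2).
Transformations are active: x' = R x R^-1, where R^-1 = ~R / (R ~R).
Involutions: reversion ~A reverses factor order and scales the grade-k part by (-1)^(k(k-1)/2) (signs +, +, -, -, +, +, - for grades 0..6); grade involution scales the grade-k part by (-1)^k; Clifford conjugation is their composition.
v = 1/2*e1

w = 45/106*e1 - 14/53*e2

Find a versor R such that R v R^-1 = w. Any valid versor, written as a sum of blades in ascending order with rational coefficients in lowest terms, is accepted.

R = v + w = 49/53*e1 - 14/53*e2 works: the equal norms (1/4) guarantee its sandwich swaps v into w.
Answer: 49/53*e1 - 14/53*e2


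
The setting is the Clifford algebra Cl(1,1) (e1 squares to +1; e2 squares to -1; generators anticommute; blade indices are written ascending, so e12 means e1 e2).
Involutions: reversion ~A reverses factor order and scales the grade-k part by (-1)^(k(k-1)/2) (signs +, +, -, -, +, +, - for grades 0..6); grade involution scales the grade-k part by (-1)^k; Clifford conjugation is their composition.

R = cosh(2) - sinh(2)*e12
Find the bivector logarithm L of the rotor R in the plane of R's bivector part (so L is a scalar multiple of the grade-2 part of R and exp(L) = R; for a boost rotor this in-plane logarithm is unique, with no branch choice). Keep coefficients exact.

The scalar part of R is cosh(2), which fixes the rapidity magnitude through cosh (cosh is even, so it cannot fix the sign — the bivector part carries that); dividing the bivector part by sinh of the rapidity gives the plane, and L = rapidity * plane, where the joint sign ambiguity of (rapidity, plane) cancels in the product.
Concretely: cosh(rapidity) = cosh(2) gives rapidity = ±2, and since rapidity/sinh(rapidity) is even the sign is immaterial: L = (rapidity/sinh(rapidity)) * <R>_2 = (2/sinh(2)) * <R>_2.
Answer: -2*e12


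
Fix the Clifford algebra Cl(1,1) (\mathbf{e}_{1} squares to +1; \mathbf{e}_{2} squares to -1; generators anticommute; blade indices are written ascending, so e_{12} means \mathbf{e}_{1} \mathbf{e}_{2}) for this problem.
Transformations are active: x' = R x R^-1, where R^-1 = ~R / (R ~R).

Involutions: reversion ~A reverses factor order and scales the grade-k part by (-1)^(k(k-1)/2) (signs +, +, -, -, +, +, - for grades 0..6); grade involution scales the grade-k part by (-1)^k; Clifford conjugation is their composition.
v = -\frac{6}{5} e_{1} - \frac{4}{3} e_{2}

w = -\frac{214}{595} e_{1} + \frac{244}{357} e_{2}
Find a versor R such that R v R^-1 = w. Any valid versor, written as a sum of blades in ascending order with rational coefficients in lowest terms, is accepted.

Reasoning: v^2 = w^2 = -\frac{76}{225} since conjugation preserves the quadratic form; R = v + w = -\frac{928}{595} e_{1} - \frac{232}{357} e_{2} is then valid when invertible, keeping its own part and reversing (v - w)/2.
Answer: -\frac{928}{595} e_{1} - \frac{232}{357} e_{2}


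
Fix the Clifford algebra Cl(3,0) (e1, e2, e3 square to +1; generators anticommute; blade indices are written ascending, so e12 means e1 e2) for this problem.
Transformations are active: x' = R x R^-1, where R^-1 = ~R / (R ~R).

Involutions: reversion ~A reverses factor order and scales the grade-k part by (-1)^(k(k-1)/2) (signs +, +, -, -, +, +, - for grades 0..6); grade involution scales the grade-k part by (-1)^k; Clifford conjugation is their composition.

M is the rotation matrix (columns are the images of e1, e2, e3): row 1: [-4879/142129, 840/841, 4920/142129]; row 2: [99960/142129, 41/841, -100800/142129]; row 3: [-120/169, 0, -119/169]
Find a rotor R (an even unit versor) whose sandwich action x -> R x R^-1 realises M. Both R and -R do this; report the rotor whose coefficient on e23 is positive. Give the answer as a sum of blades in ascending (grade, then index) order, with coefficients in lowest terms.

Method: write R = a + b12*e12 + b13*e13 + b23*e23 with a^2 + b12^2 + b13^2 + b23^2 = 1 (so R^-1 = ~R). Expanding the columns R e_j ~R gives tr M = 4a^2 - 1 and, from the antisymmetric part, M21 - M12 = -4a*b12, M13 - M31 = 4a*b13, M32 - M23 = -4a*b23.
Here tr M = -98029/142129, so a^2 = (1 + tr M)/4 = 11025/142129 and a = ±105/377. Taking a = 105/377: M21 - M12 = -42000/142129, M13 - M31 = 105840/142129, M32 - M23 = 100800/142129, giving b12 = 100/377, b13 = 252/377, b23 = -240/377, i.e. R = 105/377 + 100/377*e12 + 252/377*e13 - 240/377*e23.
Its e23 coefficient is negative, so report the other preimage -R.
Answer: -105/377 - 100/377*e12 - 252/377*e13 + 240/377*e23. Sheet selection: the two-to-one cover makes ±R indistinguishable at the matrix level (trace -98029/142129), so uniqueness comes from the required sign on e23.


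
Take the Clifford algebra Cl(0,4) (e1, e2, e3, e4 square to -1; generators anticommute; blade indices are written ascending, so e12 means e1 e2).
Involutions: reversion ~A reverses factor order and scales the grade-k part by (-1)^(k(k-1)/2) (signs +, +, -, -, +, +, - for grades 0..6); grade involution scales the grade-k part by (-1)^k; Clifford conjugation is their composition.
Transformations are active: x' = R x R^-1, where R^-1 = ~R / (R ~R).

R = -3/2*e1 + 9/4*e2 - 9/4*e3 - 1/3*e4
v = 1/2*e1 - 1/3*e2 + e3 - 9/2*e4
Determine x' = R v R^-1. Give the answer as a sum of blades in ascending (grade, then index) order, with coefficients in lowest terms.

~R = -3/2*e1 + 9/4*e2 - 9/4*e3 - 1/3*e4, and R ~R = -899/72, so R^-1 = ~R / (-899/72).
R v = 9/4 - 5/8*e12 - 3/8*e13 + 83/12*e14 + 3/2*e23 - 737/72*e24 + 251/24*e34
Answer: 73/1798*e1 - 1288/2697*e2 - 170/899*e3 + 8307/1798*e4


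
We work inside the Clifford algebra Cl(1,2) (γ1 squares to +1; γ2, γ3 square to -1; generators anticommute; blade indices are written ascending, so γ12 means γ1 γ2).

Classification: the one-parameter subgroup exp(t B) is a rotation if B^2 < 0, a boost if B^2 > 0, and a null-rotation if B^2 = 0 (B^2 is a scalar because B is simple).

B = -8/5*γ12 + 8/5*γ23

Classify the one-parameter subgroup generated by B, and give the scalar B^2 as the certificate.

B^2 term by term: the squares give (-8/5)^2*(γ12)^2 + (8/5)^2*(γ23)^2 = 64/25*(+1) + 64/25*(-1) = 0 (each basis 2-blade squares to minus the product of its generators' squares); cross terms between blades sharing an index anticommute and cancel. So B^2 = 0.
Answer: null-rotation, certificate B^2 = 0. Certificate logic: 0 is a conjugation-invariant scalar, so its sign fixes rotation versus boost versus null-rotation outright.


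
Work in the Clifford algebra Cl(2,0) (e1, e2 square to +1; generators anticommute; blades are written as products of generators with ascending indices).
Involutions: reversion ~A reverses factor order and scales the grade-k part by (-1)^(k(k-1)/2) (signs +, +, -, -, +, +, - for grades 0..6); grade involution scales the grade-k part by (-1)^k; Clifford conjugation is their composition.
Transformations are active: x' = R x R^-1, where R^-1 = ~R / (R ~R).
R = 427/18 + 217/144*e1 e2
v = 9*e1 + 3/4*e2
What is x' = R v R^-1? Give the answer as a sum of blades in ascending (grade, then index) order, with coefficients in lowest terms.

~R = 427/18 - 217/144*e1 e2, and R ~R = 11716145/20736, so R^-1 = ~R / (11716145/20736).
R v = 41209/192*e1 + 203/48*e2
Answer: 74391/8245*e1 - 13023/32980*e2


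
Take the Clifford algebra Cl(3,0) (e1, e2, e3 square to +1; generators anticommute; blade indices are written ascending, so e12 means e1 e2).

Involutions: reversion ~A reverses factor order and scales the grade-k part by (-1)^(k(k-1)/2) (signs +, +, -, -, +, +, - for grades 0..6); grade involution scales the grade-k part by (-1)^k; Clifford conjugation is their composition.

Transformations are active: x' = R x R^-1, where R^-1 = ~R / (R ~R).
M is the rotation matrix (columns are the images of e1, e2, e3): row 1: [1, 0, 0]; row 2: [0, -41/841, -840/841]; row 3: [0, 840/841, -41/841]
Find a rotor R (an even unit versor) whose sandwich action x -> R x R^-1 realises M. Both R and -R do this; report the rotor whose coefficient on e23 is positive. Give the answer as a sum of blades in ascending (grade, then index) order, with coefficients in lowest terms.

Method: write R = a + b12*e12 + b13*e13 + b23*e23 with a^2 + b12^2 + b13^2 + b23^2 = 1 (so R^-1 = ~R). Expanding the columns R e_j ~R gives tr M = 4a^2 - 1 and, from the antisymmetric part, M21 - M12 = -4a*b12, M13 - M31 = 4a*b13, M32 - M23 = -4a*b23.
Here tr M = 759/841, so a^2 = (1 + tr M)/4 = 400/841 and a = ±20/29. Taking a = 20/29: M21 - M12 = 0, M13 - M31 = 0, M32 - M23 = 1680/841, giving b12 = 0, b13 = 0, b23 = -21/29, i.e. R = 20/29 - 21/29*e23.
Its e23 coefficient is negative, so report the other preimage -R.
Answer: -20/29 + 21/29*e23. Note: both R and -R realise this M (trace 759/841); the covering map identifies them, and the e23-coefficient sign is the tie-breaker.


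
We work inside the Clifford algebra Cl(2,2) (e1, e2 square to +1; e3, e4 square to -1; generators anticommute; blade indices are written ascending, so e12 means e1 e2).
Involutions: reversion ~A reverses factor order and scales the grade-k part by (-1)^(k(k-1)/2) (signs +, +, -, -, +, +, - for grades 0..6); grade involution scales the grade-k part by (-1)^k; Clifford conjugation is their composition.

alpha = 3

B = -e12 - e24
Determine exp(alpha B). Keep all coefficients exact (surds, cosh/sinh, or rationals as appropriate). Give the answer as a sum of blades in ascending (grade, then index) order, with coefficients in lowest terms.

B^2 term by term: the squares give (-1)^2*(e12)^2 + (-1)^2*(e24)^2 = 1*(-1) + 1*(+1) = 0 (each basis 2-blade squares to minus the product of its generators' squares); cross terms between blades sharing an index anticommute and cancel. So B^2 = 0.
B^2 = 0, and the exponential is exactly linear here: exp(alpha B) = 1 + alpha B (parabolic case).
Answer: 1 - 3*e12 - 3*e24


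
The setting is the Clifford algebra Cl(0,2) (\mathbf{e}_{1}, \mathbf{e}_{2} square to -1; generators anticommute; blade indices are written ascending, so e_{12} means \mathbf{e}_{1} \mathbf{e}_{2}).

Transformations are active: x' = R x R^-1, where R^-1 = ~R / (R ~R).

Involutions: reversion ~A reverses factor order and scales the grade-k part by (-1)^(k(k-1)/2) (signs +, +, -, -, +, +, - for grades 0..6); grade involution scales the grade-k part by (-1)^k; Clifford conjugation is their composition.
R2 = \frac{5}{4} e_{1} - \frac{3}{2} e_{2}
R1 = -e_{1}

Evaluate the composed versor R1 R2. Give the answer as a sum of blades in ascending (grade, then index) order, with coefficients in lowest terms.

Distribute over the terms of R1 (each basis-blade product reordered to ascending indices, repeated generators contracted through their squares):
(-e_{1}) R2 = \frac{5}{4} + \frac{3}{2} e_{12}
Answer: \frac{5}{4} + \frac{3}{2} e_{12}


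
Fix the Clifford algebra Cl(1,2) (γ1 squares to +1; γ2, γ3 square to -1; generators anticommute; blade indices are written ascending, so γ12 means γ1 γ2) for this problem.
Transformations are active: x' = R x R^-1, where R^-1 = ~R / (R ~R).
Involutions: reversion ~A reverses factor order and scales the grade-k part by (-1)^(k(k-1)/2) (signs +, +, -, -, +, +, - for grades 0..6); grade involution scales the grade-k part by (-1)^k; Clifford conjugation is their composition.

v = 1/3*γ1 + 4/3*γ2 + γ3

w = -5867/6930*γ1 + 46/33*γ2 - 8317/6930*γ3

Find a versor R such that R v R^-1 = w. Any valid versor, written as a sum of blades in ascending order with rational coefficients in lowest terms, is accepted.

Take R = v + w = -3557/6930*γ1 + 30/11*γ2 - 1387/6930*γ3. Because q(v) = q(w) = -8/3, conjugation by R sends v exactly to w.
Answer: -3557/6930*γ1 + 30/11*γ2 - 1387/6930*γ3


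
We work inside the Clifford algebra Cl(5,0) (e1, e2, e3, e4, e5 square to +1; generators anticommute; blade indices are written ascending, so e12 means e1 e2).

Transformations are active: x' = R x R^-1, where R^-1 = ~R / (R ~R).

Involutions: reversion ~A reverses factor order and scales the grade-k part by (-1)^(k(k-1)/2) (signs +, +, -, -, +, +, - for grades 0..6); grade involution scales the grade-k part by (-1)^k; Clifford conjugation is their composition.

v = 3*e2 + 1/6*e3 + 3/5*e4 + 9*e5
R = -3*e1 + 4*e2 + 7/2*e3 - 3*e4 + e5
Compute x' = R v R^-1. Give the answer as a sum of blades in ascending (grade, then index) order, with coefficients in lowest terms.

~R = -3*e1 + 4*e2 + 7/2*e3 - 3*e4 + e5, and R ~R = 189/4, so R^-1 = ~R / (189/4).
R v = 1187/60 - 9*e12 - 1/2*e13 - 9/5*e14 - 27*e15 - 59/6*e23 + 57/5*e24 + 33*e25 + 13/5*e34 + 94/3*e35 - 138/5*e45
Answer: -2374/945*e1 + 991/2835*e2 + 2239/810*e3 - 2941/945*e4 - 23141/2835*e5


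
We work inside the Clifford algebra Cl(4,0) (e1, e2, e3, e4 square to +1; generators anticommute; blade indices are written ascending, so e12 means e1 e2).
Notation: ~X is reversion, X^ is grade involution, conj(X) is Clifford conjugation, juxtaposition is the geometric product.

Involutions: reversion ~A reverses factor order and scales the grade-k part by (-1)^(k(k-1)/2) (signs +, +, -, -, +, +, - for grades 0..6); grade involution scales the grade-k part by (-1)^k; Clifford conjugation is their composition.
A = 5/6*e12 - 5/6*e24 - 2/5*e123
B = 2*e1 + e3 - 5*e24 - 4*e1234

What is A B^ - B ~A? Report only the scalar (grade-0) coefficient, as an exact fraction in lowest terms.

first term: -25/6 + 5/3*e2 - 8/5*e4 + 2/5*e12 + 10/3*e13 - 25/6*e14 + 4/5*e23 + 10/3*e34 - 5/6*e123 + 5/3*e124 - 2*e134 - 5/6*e234
second term: 25/6 - 5/3*e2 - 8/5*e4 + 2/5*e12 - 10/3*e13 - 25/6*e14 + 4/5*e23 - 10/3*e34 - 5/6*e123 + 5/3*e124 - 2*e134 - 5/6*e234
Answer: -25/3


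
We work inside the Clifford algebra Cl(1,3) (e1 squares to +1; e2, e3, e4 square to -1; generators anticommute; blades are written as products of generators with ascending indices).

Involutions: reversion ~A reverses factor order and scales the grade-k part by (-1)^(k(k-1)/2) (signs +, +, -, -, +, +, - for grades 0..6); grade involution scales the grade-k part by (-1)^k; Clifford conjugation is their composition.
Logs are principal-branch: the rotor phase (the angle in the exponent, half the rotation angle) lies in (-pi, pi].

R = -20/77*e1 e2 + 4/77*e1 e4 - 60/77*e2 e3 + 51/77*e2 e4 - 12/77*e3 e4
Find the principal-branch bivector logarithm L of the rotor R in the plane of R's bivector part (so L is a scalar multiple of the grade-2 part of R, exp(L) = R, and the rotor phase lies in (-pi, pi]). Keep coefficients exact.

The scalar part of R is 0, so the principal-branch rotor phase is pinned; divide the bivector part by its sine to get the unit plane — L is the phase times that plane.
Concretely: cos(phase) = 0 gives phase = ±pi/2, and since phase/sin(phase) is even the sign is immaterial: L = (phase/sin(phase)) * <R>_2 = (pi/2) * <R>_2.
Answer: -10*pi/77*e1 e2 + 2*pi/77*e1 e4 - 30*pi/77*e2 e3 + 51*pi/154*e2 e4 - 6*pi/77*e3 e4


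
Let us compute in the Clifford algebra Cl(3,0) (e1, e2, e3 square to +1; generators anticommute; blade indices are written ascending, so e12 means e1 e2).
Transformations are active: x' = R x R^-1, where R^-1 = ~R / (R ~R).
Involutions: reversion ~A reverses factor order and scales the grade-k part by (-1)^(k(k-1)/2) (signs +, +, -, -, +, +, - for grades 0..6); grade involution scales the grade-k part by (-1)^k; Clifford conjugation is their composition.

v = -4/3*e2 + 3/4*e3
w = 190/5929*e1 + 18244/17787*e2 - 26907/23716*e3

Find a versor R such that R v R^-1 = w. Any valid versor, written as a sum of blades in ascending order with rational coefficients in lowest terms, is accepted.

Equal squares first: v^2 = w^2 = 337/144. Then v + w = 190/5929*e1 - 1824/5929*e2 - 2280/5929*e3 is a versor taking v to w, provided it is invertible.
Answer: 190/5929*e1 - 1824/5929*e2 - 2280/5929*e3


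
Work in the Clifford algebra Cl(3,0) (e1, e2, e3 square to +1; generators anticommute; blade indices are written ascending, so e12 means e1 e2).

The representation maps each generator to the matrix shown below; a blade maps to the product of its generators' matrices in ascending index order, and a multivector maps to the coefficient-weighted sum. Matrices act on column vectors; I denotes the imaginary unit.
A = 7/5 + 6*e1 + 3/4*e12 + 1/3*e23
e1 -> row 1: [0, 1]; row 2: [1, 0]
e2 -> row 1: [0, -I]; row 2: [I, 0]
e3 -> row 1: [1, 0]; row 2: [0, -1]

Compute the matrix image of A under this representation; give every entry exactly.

Bivector images (products of the table entries): rho(e12) = rho(e1)rho(e2) = row 1: [I, 0]; row 2: [0, -I]; rho(e23) = rho(e2)rho(e3) = row 1: [0, I]; row 2: [I, 0].
M = (7/5)*1 + (6)*rho(e1) + (3/4)*rho(e12) + (1/3)*rho(e23), summed entrywise (1 is the identity matrix):
Answer: row 1: [7/5 + 3*I/4, 6 + I/3]; row 2: [6 + I/3, 7/5 - 3*I/4]


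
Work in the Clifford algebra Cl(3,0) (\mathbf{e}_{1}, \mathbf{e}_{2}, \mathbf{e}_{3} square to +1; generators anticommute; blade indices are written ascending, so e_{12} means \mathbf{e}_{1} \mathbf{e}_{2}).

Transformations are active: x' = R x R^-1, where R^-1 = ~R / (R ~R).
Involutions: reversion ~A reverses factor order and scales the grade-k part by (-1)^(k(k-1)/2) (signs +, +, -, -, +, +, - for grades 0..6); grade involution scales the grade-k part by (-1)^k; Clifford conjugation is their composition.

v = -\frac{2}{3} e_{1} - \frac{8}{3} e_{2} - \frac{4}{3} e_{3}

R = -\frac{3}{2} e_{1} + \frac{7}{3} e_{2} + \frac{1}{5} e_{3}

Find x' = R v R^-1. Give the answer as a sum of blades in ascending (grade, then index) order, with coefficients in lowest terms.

~R = -\frac{3}{2} e_{1} + \frac{7}{3} e_{2} + \frac{1}{5} e_{3}, and R ~R = \frac{6961}{900}, so R^-1 = ~R / (\frac{6961}{900}).
R v = -\frac{247}{45} + \frac{50}{9} e_{12} + \frac{32}{15} e_{13} - \frac{116}{45} e_{23}
Answer: \frac{58382}{20883} e_{1} - \frac{13472}{20883} e_{2} + \frac{21916}{20883} e_{3}


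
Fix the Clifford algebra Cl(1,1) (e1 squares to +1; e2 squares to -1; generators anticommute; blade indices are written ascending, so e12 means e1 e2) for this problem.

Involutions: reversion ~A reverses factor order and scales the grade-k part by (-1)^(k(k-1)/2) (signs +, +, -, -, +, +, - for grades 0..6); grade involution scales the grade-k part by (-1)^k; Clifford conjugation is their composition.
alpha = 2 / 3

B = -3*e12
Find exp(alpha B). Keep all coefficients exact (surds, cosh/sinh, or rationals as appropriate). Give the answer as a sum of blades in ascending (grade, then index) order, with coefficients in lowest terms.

B^2 = (-3)^2*(e12)^2 = 9*(+1) = 9 (a basis 2-blade squares to minus the product of its generators' squares).
B^2 = 9 — B^2 > 0, so the exponential closes hyperbolically: l = 3, alpha*l = 2, so exp(alpha B) = cosh(2) + (sinh(2)/3)*B = cosh(2) + (sinh(2)/3)*B.
Answer: cosh(2) - sinh(2)*e12


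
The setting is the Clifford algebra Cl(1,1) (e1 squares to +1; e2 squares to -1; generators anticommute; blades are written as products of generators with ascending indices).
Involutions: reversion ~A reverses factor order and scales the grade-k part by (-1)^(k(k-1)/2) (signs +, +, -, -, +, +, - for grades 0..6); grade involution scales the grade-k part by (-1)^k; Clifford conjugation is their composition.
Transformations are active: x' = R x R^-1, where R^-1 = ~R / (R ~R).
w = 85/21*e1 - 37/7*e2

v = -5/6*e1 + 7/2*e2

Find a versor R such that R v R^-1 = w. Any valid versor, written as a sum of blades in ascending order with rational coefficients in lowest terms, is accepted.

Equal squares first: v^2 = w^2 = -104/9. Then v + w = 45/14*e1 - 25/14*e2 is a versor taking v to w, provided it is invertible.
Answer: 45/14*e1 - 25/14*e2


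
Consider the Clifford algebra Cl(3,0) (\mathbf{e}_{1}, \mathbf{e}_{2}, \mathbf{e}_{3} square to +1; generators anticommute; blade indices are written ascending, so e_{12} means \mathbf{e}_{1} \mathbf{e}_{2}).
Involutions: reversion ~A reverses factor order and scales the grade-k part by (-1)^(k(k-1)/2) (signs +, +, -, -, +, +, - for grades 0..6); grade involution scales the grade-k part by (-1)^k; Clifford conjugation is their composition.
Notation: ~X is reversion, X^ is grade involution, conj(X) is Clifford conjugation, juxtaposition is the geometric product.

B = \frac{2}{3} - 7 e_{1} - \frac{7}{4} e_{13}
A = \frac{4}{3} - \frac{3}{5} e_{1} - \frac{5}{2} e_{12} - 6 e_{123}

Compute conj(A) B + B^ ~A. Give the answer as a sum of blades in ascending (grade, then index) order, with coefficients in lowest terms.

first term: -\frac{149}{45} - \frac{134}{15} e_{1} + 28 e_{2} - \frac{21}{20} e_{3} + \frac{5}{3} e_{12} - \frac{7}{3} e_{13} + \frac{371}{8} e_{23} - 4 e_{123}
second term: -\frac{149}{45} + \frac{134}{15} e_{1} + 7 e_{2} - \frac{21}{20} e_{3} + \frac{5}{3} e_{12} - \frac{7}{3} e_{13} + \frac{301}{8} e_{23} + 4 e_{123}
Answer: -\frac{298}{45} + 35 e_{2} - \frac{21}{10} e_{3} + \frac{10}{3} e_{12} - \frac{14}{3} e_{13} + 84 e_{23}


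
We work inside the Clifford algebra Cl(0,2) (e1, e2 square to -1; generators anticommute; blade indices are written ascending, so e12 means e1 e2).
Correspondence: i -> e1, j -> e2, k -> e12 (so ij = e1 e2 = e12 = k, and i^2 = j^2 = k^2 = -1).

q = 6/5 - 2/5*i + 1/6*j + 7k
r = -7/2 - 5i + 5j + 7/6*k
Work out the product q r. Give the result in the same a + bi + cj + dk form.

In blades: q = 6/5 - 2/5*e1 + 1/6*e2 + 7*e12, r = -7/2 - 5*e1 + 5*e2 + 7/6*e12.
Distribute q over r term by term (generator squares from the signature, products reordered to ascending indices): (6/5)*r = -21/5 - 6*e1 + 6*e2 + 7/5*e12; (-2/5*e1)*r = -2 + 7/5*e1 + 7/15*e2 - 2*e12; (1/6*e2)*r = -5/6 + 7/36*e1 - 7/12*e2 + 5/6*e12; (7*e12)*r = -49/6 - 35*e1 - 35*e2 - 49/2*e12.
Sum: -76/5 - 7093/180*e1 - 1747/60*e2 - 364/15*e12; translating back through the correspondence:
Answer: -76/5 - 7093/180*i - 1747/60*j - 364/15*k


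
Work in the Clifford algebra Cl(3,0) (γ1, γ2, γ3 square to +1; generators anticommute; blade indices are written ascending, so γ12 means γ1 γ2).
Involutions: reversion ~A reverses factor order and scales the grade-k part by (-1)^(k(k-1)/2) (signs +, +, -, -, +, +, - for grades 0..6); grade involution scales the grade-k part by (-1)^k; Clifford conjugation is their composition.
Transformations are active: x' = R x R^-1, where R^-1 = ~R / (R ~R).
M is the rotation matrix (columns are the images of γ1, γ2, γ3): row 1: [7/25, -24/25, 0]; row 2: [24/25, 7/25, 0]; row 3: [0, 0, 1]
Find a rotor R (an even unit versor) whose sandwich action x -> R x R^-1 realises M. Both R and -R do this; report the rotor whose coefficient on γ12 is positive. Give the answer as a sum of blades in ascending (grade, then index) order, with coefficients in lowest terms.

Method: write R = a + b12*γ12 + b13*γ13 + b23*γ23 with a^2 + b12^2 + b13^2 + b23^2 = 1 (so R^-1 = ~R). Expanding the columns R e_j ~R gives tr M = 4a^2 - 1 and, from the antisymmetric part, M21 - M12 = -4a*b12, M13 - M31 = 4a*b13, M32 - M23 = -4a*b23.
Here tr M = 39/25, so a^2 = (1 + tr M)/4 = 16/25 and a = ±4/5. Taking a = 4/5: M21 - M12 = 48/25, M13 - M31 = 0, M32 - M23 = 0, giving b12 = -3/5, b13 = 0, b23 = 0, i.e. R = 4/5 - 3/5*γ12.
Its γ12 coefficient is negative, so report the other preimage -R.
Answer: -4/5 + 3/5*γ12. Note: both R and -R realise this M (trace 39/25); the covering map identifies them, and the γ12-coefficient sign is the tie-breaker.


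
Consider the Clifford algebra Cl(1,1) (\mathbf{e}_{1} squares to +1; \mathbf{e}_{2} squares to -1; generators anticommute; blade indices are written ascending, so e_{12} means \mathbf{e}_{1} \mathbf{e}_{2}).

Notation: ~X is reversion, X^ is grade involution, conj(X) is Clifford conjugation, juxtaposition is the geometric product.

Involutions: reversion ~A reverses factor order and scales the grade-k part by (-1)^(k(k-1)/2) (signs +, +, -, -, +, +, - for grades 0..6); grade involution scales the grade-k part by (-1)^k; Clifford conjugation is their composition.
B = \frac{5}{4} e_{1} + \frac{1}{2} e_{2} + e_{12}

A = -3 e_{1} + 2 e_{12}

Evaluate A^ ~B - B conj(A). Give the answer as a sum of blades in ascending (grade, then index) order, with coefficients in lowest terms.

first term: \frac{7}{4} - e_{1} - \frac{11}{2} e_{2} + \frac{3}{2} e_{12}
second term: \frac{7}{4} - e_{1} - \frac{11}{2} e_{2} - \frac{3}{2} e_{12}
Answer: 3 e_{12}


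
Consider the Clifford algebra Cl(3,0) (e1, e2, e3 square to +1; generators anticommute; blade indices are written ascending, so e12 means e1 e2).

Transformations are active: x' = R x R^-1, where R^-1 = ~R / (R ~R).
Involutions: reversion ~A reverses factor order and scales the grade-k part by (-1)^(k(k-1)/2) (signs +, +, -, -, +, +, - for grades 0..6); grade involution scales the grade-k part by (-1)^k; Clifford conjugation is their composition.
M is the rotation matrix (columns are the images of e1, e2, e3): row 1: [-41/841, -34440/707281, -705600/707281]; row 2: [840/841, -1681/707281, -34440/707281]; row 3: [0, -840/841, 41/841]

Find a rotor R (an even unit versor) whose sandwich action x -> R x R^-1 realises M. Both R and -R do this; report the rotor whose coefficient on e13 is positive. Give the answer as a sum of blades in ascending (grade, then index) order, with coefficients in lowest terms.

Method: write R = a + b12*e12 + b13*e13 + b23*e23 with a^2 + b12^2 + b13^2 + b23^2 = 1 (so R^-1 = ~R). Expanding the columns R e_j ~R gives tr M = 4a^2 - 1 and, from the antisymmetric part, M21 - M12 = -4a*b12, M13 - M31 = 4a*b13, M32 - M23 = -4a*b23.
Here tr M = -1681/707281, so a^2 = (1 + tr M)/4 = 176400/707281 and a = ±420/841. Taking a = 420/841: M21 - M12 = 740880/707281, M13 - M31 = -705600/707281, M32 - M23 = -672000/707281, giving b12 = -441/841, b13 = -420/841, b23 = 400/841, i.e. R = 420/841 - 441/841*e12 - 420/841*e13 + 400/841*e23.
Its e13 coefficient is negative, so report the other preimage -R.
Answer: -420/841 + 441/841*e12 + 420/841*e13 - 400/841*e23. Note: both R and -R realise this M (trace -1681/707281); the covering map identifies them, and the e13-coefficient sign is the tie-breaker.


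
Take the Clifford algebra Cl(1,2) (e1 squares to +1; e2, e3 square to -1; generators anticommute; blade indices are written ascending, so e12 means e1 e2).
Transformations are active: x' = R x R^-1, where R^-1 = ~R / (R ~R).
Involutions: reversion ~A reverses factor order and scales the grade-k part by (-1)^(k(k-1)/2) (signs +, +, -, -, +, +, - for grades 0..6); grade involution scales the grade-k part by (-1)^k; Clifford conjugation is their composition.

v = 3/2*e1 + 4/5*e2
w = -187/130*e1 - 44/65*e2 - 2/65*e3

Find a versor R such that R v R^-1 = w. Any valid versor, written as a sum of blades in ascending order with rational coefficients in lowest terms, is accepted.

Sketch: the shared square 161/100 makes R = v + w = 4/65*e1 + 8/65*e2 - 2/65*e3 the natural versor; its sandwich fixes that direction, negates (v - w)/2, and sends v to w.
Answer: 4/65*e1 + 8/65*e2 - 2/65*e3


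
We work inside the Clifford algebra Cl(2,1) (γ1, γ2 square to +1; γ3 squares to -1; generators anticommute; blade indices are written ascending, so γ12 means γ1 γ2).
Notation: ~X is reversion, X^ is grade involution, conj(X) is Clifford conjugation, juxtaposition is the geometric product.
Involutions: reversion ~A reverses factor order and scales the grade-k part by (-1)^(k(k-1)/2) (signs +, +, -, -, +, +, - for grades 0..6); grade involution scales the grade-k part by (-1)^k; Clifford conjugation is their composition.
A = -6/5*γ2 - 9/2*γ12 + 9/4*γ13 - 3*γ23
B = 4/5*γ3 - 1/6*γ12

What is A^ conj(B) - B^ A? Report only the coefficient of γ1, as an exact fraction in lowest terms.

first term: 3/4 + 8/5*γ1 - 12/5*γ2 + 1/2*γ13 - 117/200*γ23 + 18/5*γ123
second term: -3/4 - 8/5*γ1 + 12/5*γ2 + 1/2*γ13 - 117/200*γ23 + 18/5*γ123
Answer: 16/5


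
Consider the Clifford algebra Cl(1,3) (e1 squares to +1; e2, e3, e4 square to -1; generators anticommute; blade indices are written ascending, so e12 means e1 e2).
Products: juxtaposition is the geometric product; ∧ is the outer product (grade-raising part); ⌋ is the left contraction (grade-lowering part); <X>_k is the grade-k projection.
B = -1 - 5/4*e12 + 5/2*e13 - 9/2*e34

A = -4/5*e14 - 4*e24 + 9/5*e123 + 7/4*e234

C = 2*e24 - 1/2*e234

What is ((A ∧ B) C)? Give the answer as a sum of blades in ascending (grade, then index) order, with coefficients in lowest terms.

step 1: 4/5*e14 + 4*e24 - 9/5*e123 - 7/4*e234 + 10*e1234
step 2: -57/8 - 5*e1 - 11/2*e3 + 8/5*e12 + 20*e13 - 9/10*e14 + 2/5*e123 - 18/5*e134
Answer: -57/8 - 5*e1 - 11/2*e3 + 8/5*e12 + 20*e13 - 9/10*e14 + 2/5*e123 - 18/5*e134


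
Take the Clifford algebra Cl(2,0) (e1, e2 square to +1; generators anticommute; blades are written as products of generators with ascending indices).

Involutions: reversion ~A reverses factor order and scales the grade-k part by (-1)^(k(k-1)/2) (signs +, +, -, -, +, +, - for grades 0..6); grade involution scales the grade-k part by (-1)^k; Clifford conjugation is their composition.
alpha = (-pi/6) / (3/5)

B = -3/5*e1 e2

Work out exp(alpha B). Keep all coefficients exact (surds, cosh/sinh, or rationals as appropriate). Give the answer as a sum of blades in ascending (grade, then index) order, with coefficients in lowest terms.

B^2 = (-3/5)^2*(e1 e2)^2 = 9/25*(-1) = -9/25 (a basis 2-blade squares to minus the product of its generators' squares).
B^2 = -9/25 — a negative square means the series sums to a rotation: l = 3/5, alpha*l = -pi/6, so exp(alpha B) = cos(-pi/6) + (sin(-pi/6)/(3/5))*B = sqrt(3)/2 + (-5/6)*B.
Answer: sqrt(3)/2 + 1/2*e1 e2


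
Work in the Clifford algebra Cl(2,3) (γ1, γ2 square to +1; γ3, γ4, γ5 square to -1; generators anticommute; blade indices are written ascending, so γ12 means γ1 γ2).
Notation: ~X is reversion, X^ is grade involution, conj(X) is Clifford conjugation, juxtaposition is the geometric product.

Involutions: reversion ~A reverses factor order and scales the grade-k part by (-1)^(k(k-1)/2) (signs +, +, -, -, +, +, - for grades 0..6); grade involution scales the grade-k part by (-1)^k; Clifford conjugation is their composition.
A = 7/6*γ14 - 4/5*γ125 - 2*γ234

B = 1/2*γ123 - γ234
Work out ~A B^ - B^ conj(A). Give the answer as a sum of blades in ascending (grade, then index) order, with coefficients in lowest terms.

first term: -2 + γ14 - 2/5*γ35 + 7/6*γ123 - 7/12*γ234 - 4/5*γ1345
second term: 2 + γ14 - 2/5*γ35 - 7/6*γ123 + 7/12*γ234 + 4/5*γ1345
Answer: -4 + 7/3*γ123 - 7/6*γ234 - 8/5*γ1345


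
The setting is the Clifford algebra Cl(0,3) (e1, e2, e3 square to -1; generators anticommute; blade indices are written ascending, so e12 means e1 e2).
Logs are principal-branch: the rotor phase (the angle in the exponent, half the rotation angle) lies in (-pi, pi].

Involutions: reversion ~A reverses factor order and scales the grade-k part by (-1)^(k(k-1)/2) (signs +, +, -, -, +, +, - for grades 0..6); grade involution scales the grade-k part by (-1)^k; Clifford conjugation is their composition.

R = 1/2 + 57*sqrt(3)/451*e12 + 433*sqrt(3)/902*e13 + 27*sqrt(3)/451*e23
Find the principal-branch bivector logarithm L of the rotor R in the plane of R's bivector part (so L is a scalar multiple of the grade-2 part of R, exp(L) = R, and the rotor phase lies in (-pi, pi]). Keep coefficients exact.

The scalar part of R is 1/2, which fixes the principal-branch rotor phase; the unit plane is then the bivector part divided by the sine of that phase, and L is that plane scaled by the phase.
Concretely: cos(phase) = 1/2 gives phase = ±pi/3, and since phase/sin(phase) is even the sign is immaterial: L = (phase/sin(phase)) * <R>_2 = (2*sqrt(3)*pi/9) * <R>_2.
Answer: 38*pi/451*e12 + 433*pi/1353*e13 + 18*pi/451*e23


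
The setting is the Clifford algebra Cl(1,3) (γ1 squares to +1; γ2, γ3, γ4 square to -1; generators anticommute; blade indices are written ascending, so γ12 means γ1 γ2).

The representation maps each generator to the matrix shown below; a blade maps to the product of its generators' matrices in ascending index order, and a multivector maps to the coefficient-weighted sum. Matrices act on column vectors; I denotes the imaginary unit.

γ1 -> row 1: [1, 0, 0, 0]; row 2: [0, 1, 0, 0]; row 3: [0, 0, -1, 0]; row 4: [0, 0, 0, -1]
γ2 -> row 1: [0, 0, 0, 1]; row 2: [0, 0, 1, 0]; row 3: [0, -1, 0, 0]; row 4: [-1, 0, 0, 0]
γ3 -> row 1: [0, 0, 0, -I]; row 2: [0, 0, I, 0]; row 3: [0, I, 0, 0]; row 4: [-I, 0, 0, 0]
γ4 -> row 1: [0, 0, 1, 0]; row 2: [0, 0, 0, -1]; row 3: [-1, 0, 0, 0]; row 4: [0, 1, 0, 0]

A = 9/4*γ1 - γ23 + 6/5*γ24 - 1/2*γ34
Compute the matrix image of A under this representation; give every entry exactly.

Bivector images (products of the table entries): rho(γ23) = rho(γ2)rho(γ3) = row 1: [-I, 0, 0, 0]; row 2: [0, I, 0, 0]; row 3: [0, 0, -I, 0]; row 4: [0, 0, 0, I]; rho(γ24) = rho(γ2)rho(γ4) = row 1: [0, 1, 0, 0]; row 2: [-1, 0, 0, 0]; row 3: [0, 0, 0, 1]; row 4: [0, 0, -1, 0]; rho(γ34) = rho(γ3)rho(γ4) = row 1: [0, -I, 0, 0]; row 2: [-I, 0, 0, 0]; row 3: [0, 0, 0, -I]; row 4: [0, 0, -I, 0].
M = (9/4)*rho(γ1) + (-1)*rho(γ23) + (6/5)*rho(γ24) + (-1/2)*rho(γ34), summed entrywise:
Answer: row 1: [9/4 + I, 6/5 + I/2, 0, 0]; row 2: [-6/5 + I/2, 9/4 - I, 0, 0]; row 3: [0, 0, -9/4 + I, 6/5 + I/2]; row 4: [0, 0, -6/5 + I/2, -9/4 - I]


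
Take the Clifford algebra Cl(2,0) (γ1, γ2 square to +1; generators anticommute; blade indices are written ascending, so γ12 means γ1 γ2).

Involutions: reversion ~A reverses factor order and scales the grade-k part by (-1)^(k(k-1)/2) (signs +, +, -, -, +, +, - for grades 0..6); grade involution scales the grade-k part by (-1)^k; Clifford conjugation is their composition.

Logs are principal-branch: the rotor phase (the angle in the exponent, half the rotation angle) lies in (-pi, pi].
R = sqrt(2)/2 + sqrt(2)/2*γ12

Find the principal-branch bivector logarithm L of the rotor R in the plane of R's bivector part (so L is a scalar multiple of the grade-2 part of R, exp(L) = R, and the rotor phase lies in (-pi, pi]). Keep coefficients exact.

The scalar part of R is sqrt(2)/2, so the principal-branch rotor phase is pinned; divide the bivector part by its sine to get the unit plane — L is the phase times that plane.
Concretely: cos(phase) = sqrt(2)/2 gives phase = ±pi/4, and since phase/sin(phase) is even the sign is immaterial: L = (phase/sin(phase)) * <R>_2 = (sqrt(2)*pi/4) * <R>_2.
Answer: pi/4*γ12


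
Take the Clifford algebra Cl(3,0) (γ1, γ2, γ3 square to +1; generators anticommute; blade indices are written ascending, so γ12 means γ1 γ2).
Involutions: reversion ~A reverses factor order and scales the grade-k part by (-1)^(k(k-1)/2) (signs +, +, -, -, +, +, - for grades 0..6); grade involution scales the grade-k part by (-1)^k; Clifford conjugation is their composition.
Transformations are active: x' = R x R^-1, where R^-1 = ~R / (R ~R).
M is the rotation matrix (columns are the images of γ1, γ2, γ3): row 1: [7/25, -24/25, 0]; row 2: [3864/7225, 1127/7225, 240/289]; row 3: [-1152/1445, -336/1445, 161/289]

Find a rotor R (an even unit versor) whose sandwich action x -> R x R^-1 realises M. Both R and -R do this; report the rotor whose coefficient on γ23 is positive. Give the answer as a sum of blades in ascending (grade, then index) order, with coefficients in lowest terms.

Method: write R = a + b12*γ12 + b13*γ13 + b23*γ23 with a^2 + b12^2 + b13^2 + b23^2 = 1 (so R^-1 = ~R). Expanding the columns R e_j ~R gives tr M = 4a^2 - 1 and, from the antisymmetric part, M21 - M12 = -4a*b12, M13 - M31 = 4a*b13, M32 - M23 = -4a*b23.
Here tr M = 287/289, so a^2 = (1 + tr M)/4 = 144/289 and a = ±12/17. Taking a = 12/17: M21 - M12 = 432/289, M13 - M31 = 1152/1445, M32 - M23 = -1536/1445, giving b12 = -9/17, b13 = 24/85, b23 = 32/85, i.e. R = 12/17 - 9/17*γ12 + 24/85*γ13 + 32/85*γ23.
Its γ23 coefficient is already positive.
Answer: 12/17 - 9/17*γ12 + 24/85*γ13 + 32/85*γ23. Note: both R and -R realise this M (trace 287/289); the covering map identifies them, and the γ23-coefficient sign is the tie-breaker.


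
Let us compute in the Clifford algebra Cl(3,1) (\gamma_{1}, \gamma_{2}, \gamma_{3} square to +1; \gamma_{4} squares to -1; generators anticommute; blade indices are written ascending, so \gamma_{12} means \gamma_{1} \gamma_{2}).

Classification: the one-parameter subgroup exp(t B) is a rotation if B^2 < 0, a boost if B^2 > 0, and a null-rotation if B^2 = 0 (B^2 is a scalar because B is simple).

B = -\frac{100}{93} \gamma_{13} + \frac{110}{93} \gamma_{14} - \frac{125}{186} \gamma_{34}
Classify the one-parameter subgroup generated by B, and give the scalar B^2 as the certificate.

B^2 term by term: the squares give (-\frac{100}{93})^2*(\gamma_{13})^2 + (\frac{110}{93})^2*(\gamma_{14})^2 + (-\frac{125}{186})^2*(\gamma_{34})^2 = \frac{10000}{8649}*(-1) + \frac{12100}{8649}*(+1) + \frac{15625}{34596}*(+1) = \frac{25}{36} (each basis 2-blade squares to minus the product of its generators' squares); cross terms between blades sharing an index anticommute and cancel. So B^2 = \frac{25}{36}.
Answer: boost, certificate B^2 = \frac{25}{36}. B^2 = \frac{25}{36} is basis-independent, so its sign is the whole story.


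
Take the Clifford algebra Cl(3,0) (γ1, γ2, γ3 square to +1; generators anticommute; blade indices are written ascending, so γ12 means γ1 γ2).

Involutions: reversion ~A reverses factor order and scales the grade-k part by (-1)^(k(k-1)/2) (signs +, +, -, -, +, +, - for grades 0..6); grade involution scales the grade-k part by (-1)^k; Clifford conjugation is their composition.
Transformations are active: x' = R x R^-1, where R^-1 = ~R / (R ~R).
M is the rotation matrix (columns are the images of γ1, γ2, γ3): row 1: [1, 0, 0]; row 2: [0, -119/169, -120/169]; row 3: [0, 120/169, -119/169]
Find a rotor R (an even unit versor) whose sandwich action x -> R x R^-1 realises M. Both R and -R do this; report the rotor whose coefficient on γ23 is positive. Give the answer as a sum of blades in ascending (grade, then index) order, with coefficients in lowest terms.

Method: write R = a + b12*γ12 + b13*γ13 + b23*γ23 with a^2 + b12^2 + b13^2 + b23^2 = 1 (so R^-1 = ~R). Expanding the columns R e_j ~R gives tr M = 4a^2 - 1 and, from the antisymmetric part, M21 - M12 = -4a*b12, M13 - M31 = 4a*b13, M32 - M23 = -4a*b23.
Here tr M = -69/169, so a^2 = (1 + tr M)/4 = 25/169 and a = ±5/13. Taking a = 5/13: M21 - M12 = 0, M13 - M31 = 0, M32 - M23 = 240/169, giving b12 = 0, b13 = 0, b23 = -12/13, i.e. R = 5/13 - 12/13*γ23.
Its γ23 coefficient is negative, so report the other preimage -R.
Answer: -5/13 + 12/13*γ23. Uniqueness: Spin(3) -> SO(3) maps R and -R to the same rotation of trace -69/169; fixing the sign of the γ23 coefficient removes the ambiguity.


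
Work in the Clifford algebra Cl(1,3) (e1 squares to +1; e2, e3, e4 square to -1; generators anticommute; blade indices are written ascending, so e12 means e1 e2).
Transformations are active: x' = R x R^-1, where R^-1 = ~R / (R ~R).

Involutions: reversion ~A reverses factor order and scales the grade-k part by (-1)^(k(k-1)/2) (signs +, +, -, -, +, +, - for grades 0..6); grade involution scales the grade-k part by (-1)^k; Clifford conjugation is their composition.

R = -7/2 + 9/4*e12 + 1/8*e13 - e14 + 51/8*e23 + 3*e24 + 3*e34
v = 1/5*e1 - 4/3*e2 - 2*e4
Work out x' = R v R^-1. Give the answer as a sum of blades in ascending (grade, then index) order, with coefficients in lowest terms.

~R = -7/2 - 9/4*e12 - 1/8*e13 + e14 - 51/8*e23 - 3*e24 - 3*e34, and R ~R = 1037/16, so R^-1 = ~R / (1037/16).
R v = 3/10*e1 + 613/60*e2 - 101/40*e3 + 16/5*e4 + 173/120*e123 - 157/30*e124 + 7/20*e134 - 67/4*e234
Answer: -4157/10370*e1 - 35891/31110*e2 + 8879/5185*e3 - 78/61*e4
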